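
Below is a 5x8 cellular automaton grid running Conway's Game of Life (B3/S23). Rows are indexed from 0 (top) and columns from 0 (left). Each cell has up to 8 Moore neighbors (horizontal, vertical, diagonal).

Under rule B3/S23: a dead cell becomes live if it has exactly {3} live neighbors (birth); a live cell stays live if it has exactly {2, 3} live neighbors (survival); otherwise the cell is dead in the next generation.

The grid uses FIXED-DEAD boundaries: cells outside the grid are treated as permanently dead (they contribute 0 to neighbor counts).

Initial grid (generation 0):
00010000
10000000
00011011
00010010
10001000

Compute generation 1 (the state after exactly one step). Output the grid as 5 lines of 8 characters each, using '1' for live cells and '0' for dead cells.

Answer: 00000000
00011000
00011111
00010011
00000000

Derivation:
Simulating step by step:
Generation 0 (given above): 10 live cells
Generation 1: 10 live cells
(generation 1 grid is the final answer)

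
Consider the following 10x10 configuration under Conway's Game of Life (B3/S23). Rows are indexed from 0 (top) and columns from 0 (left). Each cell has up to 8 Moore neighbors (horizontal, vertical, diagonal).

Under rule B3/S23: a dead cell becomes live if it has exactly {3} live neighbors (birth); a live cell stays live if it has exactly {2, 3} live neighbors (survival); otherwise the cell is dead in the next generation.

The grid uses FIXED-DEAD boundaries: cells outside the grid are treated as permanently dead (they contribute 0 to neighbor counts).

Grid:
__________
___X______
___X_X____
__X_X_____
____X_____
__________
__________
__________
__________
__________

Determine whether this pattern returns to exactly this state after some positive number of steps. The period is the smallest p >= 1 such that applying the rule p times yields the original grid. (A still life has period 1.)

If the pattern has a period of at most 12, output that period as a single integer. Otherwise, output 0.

Simulating and comparing each generation to the original:
Gen 0 (original, given above): 6 live cells
Gen 1: 6 live cells, differs from original
Gen 2: 6 live cells, MATCHES original -> period = 2

Answer: 2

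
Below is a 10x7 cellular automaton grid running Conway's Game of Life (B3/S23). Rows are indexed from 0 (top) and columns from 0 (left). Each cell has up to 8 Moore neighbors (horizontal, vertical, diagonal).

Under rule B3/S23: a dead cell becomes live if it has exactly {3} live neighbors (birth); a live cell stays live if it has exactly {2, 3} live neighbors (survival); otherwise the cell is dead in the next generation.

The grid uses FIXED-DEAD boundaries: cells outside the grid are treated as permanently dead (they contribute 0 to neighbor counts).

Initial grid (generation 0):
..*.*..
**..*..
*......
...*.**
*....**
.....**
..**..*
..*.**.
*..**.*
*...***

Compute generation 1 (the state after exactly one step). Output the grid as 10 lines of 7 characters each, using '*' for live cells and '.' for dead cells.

Simulating step by step:
Generation 0 (given above): 28 live cells
Generation 1: 24 live cells
(generation 1 grid is the final answer)

Answer: .*.*...
**.*...
**..**.
....***
.......
....*..
..**..*
.**...*
.*....*
...**.*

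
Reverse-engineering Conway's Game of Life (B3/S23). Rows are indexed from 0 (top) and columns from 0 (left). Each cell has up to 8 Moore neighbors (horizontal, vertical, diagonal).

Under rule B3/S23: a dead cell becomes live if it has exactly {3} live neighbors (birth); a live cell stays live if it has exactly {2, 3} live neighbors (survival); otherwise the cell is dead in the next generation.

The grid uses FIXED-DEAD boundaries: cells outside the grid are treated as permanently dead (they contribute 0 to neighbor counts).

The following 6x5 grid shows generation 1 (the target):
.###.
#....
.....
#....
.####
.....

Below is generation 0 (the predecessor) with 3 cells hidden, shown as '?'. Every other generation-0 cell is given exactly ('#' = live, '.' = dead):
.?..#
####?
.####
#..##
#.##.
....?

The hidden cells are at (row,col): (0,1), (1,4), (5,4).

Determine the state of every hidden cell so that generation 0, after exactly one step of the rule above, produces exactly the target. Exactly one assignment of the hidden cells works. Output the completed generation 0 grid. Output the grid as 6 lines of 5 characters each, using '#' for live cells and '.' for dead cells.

Hidden generation-0 cells (in order): (0,1), (1,4), (5,4).
A hidden cell only influences target cells in its own 3x3 neighborhood. Try each of the 2^3 = 8 assignments, step the completed generation 0 forward once under B3/S23, and compare with the target:
  (0,1)=. (1,4)=. (5,4)=. -> step reproduces the target at every cell -> ACCEPT
  (0,1)=. (1,4)=. (5,4)=# -> step gives (4,3)='.' but target has '#' -> reject
  (0,1)=. (1,4)=# (5,4)=. -> step gives (0,3)='.' but target has '#' -> reject
  (0,1)=. (1,4)=# (5,4)=# -> step gives (0,3)='.' but target has '#' -> reject
  (0,1)=# (1,4)=. (5,4)=. -> step gives (0,0)='#' but target has '.' -> reject
  (0,1)=# (1,4)=. (5,4)=# -> step gives (0,0)='#' but target has '.' -> reject
  (0,1)=# (1,4)=# (5,4)=. -> step gives (0,0)='#' but target has '.' -> reject
  (0,1)=# (1,4)=# (5,4)=# -> step gives (0,0)='#' but target has '.' -> reject
Unique solution: (0,1)=dead, (1,4)=dead, (5,4)=dead.
Check: live-neighbor counts of every cell in the completed generation 0:
23331
24554
45664
25664
13233
12221
Applying B3/S23 to generation 0 with these counts gives:
.###.
#....
.....
#....
.####
.....
which matches the target exactly.

Answer: ....#
####.
.####
#..##
#.##.
.....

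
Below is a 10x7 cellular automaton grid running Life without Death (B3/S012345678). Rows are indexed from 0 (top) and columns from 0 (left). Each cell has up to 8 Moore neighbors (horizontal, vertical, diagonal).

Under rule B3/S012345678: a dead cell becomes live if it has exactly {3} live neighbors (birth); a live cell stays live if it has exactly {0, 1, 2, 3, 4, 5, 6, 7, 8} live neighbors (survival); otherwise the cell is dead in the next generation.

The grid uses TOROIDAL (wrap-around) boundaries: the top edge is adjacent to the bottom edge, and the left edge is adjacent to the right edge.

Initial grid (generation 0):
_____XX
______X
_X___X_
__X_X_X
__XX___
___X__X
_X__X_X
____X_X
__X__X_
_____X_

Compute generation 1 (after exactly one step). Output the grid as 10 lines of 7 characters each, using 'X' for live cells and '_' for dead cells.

Simulating step by step:
Generation 0 (given above): 20 live cells
Generation 1: 36 live cells
(generation 1 grid is the final answer)

Answer: _____XX
X_____X
XX___XX
_XX_XXX
__XXXX_
X__XXXX
_X_XX_X
X__XX_X
__X_XXX
____XX_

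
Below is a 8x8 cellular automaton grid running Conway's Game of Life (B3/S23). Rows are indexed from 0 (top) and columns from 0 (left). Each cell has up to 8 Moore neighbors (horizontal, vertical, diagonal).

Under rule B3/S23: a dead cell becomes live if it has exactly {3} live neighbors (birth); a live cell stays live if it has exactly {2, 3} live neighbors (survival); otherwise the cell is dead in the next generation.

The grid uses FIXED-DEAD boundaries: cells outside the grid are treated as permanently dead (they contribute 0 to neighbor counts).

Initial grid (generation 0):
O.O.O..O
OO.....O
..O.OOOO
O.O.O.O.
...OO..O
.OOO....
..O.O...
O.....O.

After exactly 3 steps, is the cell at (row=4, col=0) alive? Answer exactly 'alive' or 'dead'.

Answer: dead

Derivation:
Simulating step by step:
Generation 0 (given above): 26 live cells
Generation 1: 15 live cells
O.......
O.O.O..O
O.O.O..O
.OO.....
....OO..
.O......
..O.....
........
Generation 2: 10 live cells
.O......
O.......
O.O.....
.OO.OO..
.OO.....
........
........
........
Generation 3: 8 live cells
........
O.......
O.OO....
O.......
.OOO....
........
........
........

Cell (4,0) at generation 3: 0 -> dead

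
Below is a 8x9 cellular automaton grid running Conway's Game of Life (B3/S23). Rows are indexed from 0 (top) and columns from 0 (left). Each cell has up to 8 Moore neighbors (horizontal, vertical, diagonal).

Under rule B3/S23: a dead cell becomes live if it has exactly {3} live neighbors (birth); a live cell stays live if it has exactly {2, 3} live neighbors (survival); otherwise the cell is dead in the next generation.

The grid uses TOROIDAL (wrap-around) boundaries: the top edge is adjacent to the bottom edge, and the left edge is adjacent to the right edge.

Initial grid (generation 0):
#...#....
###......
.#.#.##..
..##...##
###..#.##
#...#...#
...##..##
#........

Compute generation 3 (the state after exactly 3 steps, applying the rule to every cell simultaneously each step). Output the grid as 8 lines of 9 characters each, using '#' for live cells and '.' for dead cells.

Answer: ..#..##.#
..#..#...
#.#..####
......#..
.###..##.
.###.###.
.##..###.
#.####..#

Derivation:
Simulating step by step:
Generation 0 (given above): 27 live cells
Generation 1: 27 live cells
#.......#
#.####...
...##.###
...#.#...
..#.#.#..
..#.###..
...##..#.
#..##....
Generation 2: 23 live cells
#.#..#..#
###..##..
......###
..#......
..#...#..
..#...##.
..#...#..
#..##....
Generation 3: 35 live cells
(generation 3 grid is the final answer)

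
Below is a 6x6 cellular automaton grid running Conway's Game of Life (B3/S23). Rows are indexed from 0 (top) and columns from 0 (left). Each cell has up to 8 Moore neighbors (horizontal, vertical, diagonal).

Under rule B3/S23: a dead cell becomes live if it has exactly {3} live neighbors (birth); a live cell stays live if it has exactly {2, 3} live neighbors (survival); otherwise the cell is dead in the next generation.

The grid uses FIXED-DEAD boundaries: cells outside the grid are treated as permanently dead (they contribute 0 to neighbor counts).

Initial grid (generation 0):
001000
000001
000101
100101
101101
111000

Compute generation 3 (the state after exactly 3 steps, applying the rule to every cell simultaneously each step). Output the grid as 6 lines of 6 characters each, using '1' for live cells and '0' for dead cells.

Answer: 000000
000000
000000
000000
000100
011100

Derivation:
Simulating step by step:
Generation 0 (given above): 14 live cells
Generation 1: 10 live cells
000000
000010
000001
010101
100100
101100
Generation 2: 7 live cells
000000
000000
000001
001000
100100
011100
Generation 3: 4 live cells
(generation 3 grid is the final answer)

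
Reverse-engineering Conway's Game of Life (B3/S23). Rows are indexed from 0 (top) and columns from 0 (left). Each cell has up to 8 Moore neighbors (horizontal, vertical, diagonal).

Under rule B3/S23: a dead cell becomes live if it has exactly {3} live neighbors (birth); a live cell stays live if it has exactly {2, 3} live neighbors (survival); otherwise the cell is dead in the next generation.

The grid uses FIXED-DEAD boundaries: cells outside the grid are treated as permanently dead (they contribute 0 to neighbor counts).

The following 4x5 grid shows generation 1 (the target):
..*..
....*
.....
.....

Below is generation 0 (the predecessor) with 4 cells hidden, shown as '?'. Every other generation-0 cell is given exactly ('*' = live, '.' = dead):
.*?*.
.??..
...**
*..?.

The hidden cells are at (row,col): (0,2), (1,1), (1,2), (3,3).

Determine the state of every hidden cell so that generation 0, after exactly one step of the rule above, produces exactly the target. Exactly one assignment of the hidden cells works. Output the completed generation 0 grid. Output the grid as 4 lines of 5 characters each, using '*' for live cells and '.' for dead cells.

Hidden generation-0 cells (in order): (0,2), (1,1), (1,2), (3,3).
A hidden cell only influences target cells in its own 3x3 neighborhood. Try each of the 2^4 = 16 assignments, step the completed generation 0 forward once under B3/S23, and compare with the target:
  (0,2)=. (1,1)=. (1,2)=. (3,3)=. -> step gives (0,2)='.' but target has '*' -> reject
  (0,2)=. (1,1)=. (1,2)=. (3,3)=* -> step gives (0,2)='.' but target has '*' -> reject
  (0,2)=. (1,1)=. (1,2)=* (3,3)=. -> step gives (1,2)='*' but target has '.' -> reject
  (0,2)=. (1,1)=. (1,2)=* (3,3)=* -> step gives (1,2)='*' but target has '.' -> reject
  (0,2)=. (1,1)=* (1,2)=. (3,3)=. -> step gives (1,3)='*' but target has '.' -> reject
  (0,2)=. (1,1)=* (1,2)=. (3,3)=* -> step gives (1,3)='*' but target has '.' -> reject
  (0,2)=. (1,1)=* (1,2)=* (3,3)=. -> step gives (0,1)='*' but target has '.' -> reject
  (0,2)=. (1,1)=* (1,2)=* (3,3)=* -> step gives (0,1)='*' but target has '.' -> reject
  (0,2)=* (1,1)=. (1,2)=. (3,3)=. -> step reproduces the target at every cell -> ACCEPT
  (0,2)=* (1,1)=. (1,2)=. (3,3)=* -> step gives (2,3)='*' but target has '.' -> reject
  (0,2)=* (1,1)=. (1,2)=* (3,3)=. -> step gives (0,1)='*' but target has '.' -> reject
  (0,2)=* (1,1)=. (1,2)=* (3,3)=* -> step gives (0,1)='*' but target has '.' -> reject
  (0,2)=* (1,1)=* (1,2)=. (3,3)=. -> step gives (0,1)='*' but target has '.' -> reject
  (0,2)=* (1,1)=* (1,2)=. (3,3)=* -> step gives (0,1)='*' but target has '.' -> reject
  (0,2)=* (1,1)=* (1,2)=* (3,3)=. -> step gives (0,1)='*' but target has '.' -> reject
  (0,2)=* (1,1)=* (1,2)=* (3,3)=* -> step gives (0,1)='*' but target has '.' -> reject
Unique solution: (0,2)=live, (1,1)=dead, (1,2)=dead, (3,3)=dead.
Check: live-neighbor counts of every cell in the completed generation 0:
11211
12443
11111
01122
Applying B3/S23 to generation 0 with these counts gives:
..*..
....*
.....
.....
which matches the target exactly.

Answer: .***.
.....
...**
*....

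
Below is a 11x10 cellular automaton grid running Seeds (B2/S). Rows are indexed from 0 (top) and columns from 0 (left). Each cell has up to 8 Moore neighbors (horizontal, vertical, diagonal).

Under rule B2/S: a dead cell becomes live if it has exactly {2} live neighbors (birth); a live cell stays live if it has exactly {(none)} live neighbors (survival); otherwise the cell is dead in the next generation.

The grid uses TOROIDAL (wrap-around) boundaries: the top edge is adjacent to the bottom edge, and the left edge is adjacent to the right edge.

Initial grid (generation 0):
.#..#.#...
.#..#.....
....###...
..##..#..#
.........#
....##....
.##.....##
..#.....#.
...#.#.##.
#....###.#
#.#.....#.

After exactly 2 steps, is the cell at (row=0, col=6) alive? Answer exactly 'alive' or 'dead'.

Answer: alive

Derivation:
Simulating step by step:
Generation 0 (given above): 33 live cells
Generation 1: 32 live cells
.......#.#
#.#....#..
##.....#..
#......##.
#.#...#.#.
.###......
#...##.#..
#...#.#...
###.......
..##......
...##.....
Generation 2: 16 live cells
###.#.#...
..........
..#.......
..#.......
..........
........#.
.........#
..#....#..
....##...#
#.........
........#.

Cell (0,6) at generation 2: 1 -> alive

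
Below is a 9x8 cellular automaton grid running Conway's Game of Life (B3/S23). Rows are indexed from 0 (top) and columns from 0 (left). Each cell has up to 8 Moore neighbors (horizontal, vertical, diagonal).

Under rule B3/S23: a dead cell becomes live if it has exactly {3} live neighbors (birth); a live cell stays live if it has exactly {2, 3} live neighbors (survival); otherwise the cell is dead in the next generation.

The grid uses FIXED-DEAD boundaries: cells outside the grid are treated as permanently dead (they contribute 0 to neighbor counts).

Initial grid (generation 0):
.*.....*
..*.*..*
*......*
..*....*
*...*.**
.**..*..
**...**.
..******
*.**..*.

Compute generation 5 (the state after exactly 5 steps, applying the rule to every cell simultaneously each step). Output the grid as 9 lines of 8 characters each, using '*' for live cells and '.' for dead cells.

Answer: .*......
*.*.**..
....*.*.
*.*...**
**...***
.....***
......**
.*......
........

Derivation:
Simulating step by step:
Generation 0 (given above): 30 live cells
Generation 1: 25 live cells
........
.*....**
.*.*..**
.*.....*
..**.***
..*.*..*
*......*
*......*
.**...**
Generation 2: 28 live cells
........
..*...**
**......
.*.***..
.*****.*
.**.**.*
.*....**
*......*
.*....**
Generation 3: 21 live cells
........
.*......
**.****.
.....**.
*.......
*......*
***..*.*
**......
......**
Generation 4: 21 live cells
........
***.**..
***.*.*.
**....*.
......*.
*.....*.
..*...*.
*.*....*
........
Generation 5: 22 live cells
(generation 5 grid is the final answer)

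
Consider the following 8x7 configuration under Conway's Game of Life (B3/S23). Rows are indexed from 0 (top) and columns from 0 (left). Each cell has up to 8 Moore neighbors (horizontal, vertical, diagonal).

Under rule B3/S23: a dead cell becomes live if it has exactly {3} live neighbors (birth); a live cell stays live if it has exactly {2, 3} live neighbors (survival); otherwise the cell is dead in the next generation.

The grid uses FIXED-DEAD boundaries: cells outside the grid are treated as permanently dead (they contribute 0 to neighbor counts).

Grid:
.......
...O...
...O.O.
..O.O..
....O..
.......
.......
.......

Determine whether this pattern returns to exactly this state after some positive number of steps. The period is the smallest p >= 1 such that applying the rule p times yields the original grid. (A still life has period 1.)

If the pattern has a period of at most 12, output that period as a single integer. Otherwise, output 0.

Simulating and comparing each generation to the original:
Gen 0 (original, given above): 6 live cells
Gen 1: 6 live cells, differs from original
Gen 2: 6 live cells, MATCHES original -> period = 2

Answer: 2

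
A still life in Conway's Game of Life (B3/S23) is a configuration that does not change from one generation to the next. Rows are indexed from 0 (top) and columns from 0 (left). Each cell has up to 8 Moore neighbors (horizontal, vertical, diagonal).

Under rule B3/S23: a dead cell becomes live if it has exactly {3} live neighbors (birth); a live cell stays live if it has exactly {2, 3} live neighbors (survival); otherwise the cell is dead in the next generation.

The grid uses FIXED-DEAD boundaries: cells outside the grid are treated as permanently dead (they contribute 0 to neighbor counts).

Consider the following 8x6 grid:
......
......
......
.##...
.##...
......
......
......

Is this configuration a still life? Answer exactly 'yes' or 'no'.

Answer: yes

Derivation:
Compute generation 1 and compare to generation 0 (given above):
Generation 1:
......
......
......
.##...
.##...
......
......
......
The grids are IDENTICAL -> still life.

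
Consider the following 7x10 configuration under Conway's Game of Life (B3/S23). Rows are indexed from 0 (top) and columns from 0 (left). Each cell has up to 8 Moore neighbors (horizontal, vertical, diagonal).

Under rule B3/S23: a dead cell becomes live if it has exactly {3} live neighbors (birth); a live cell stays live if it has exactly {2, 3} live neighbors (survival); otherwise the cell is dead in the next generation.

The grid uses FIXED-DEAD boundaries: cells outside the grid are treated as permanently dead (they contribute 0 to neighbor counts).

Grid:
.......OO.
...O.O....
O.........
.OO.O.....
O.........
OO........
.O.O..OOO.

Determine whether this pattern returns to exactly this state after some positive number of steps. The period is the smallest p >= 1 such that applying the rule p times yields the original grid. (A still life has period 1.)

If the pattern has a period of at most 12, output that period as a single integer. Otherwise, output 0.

Answer: 0

Derivation:
Simulating and comparing each generation to the original:
Gen 0 (original, given above): 16 live cells
Gen 1: 16 live cells, differs from original
Gen 2: 11 live cells, differs from original
Gen 3: 8 live cells, differs from original
Gen 4: 7 live cells, differs from original
Gen 5: 7 live cells, differs from original
Gen 6: 9 live cells, differs from original
Gen 7: 9 live cells, differs from original
Gen 8: 12 live cells, differs from original
Gen 9: 7 live cells, differs from original
Gen 10: 2 live cells, differs from original
Gen 11: 0 live cells, differs from original
Gen 12: 0 live cells, differs from original
No period found within 12 steps.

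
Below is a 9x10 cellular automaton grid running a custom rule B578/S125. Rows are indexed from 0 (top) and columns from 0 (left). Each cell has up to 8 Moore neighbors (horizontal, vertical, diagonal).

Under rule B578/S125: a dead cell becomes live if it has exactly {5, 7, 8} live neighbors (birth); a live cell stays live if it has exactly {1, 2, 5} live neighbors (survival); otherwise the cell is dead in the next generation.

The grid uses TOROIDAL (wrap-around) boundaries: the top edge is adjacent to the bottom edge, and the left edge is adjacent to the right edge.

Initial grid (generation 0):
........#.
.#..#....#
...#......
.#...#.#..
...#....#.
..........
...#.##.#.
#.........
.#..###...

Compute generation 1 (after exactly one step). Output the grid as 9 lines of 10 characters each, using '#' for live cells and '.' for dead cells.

Simulating step by step:
Generation 0 (given above): 19 live cells
Generation 1: 14 live cells
(generation 1 grid is the final answer)

Answer: ........#.
....#....#
...#......
.......#..
........#.
..........
.....##...
#....#....
.#..###...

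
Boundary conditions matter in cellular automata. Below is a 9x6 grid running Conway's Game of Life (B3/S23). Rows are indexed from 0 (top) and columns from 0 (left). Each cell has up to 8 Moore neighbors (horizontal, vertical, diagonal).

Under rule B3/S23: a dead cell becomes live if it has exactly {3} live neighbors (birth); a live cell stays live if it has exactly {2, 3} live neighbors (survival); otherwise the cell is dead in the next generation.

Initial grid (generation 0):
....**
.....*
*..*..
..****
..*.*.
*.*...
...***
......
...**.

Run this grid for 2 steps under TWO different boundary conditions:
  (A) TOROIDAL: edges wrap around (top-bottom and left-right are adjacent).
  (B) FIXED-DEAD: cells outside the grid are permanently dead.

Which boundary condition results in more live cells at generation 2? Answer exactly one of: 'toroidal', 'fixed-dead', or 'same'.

Under TOROIDAL boundary, generation 2:
...*..
****.*
..***.
*...**
*.....
.**..*
*.****
*.....
*..*.*
Population = 25

Under FIXED-DEAD boundary, generation 2:
....**
...*.*
.***.*
.*...*
....**
.**..*
..****
....*.
......
Population = 20

Comparison: toroidal=25, fixed-dead=20 -> toroidal

Answer: toroidal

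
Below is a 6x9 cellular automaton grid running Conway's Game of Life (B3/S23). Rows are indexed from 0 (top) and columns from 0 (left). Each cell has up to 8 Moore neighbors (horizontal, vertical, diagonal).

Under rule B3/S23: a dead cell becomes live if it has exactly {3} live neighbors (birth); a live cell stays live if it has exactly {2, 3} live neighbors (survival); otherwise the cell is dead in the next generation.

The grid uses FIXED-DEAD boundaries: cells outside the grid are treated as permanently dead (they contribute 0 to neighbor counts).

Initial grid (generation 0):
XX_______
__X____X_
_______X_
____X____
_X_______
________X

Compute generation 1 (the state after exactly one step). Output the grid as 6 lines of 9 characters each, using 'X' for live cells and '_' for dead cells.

Simulating step by step:
Generation 0 (given above): 8 live cells
Generation 1: 2 live cells
(generation 1 grid is the final answer)

Answer: _X_______
_X_______
_________
_________
_________
_________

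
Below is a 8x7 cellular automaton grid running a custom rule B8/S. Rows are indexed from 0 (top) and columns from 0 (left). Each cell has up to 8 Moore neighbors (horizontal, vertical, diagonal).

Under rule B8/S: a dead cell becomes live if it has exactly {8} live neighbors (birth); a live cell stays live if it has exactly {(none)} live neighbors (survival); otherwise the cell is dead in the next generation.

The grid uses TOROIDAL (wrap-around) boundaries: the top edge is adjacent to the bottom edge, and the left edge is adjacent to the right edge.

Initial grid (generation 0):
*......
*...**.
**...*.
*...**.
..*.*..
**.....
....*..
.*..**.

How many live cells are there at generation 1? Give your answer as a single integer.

Simulating step by step:
Generation 0 (given above): 18 live cells
Generation 1: 0 live cells
.......
.......
.......
.......
.......
.......
.......
.......
Population at generation 1: 0

Answer: 0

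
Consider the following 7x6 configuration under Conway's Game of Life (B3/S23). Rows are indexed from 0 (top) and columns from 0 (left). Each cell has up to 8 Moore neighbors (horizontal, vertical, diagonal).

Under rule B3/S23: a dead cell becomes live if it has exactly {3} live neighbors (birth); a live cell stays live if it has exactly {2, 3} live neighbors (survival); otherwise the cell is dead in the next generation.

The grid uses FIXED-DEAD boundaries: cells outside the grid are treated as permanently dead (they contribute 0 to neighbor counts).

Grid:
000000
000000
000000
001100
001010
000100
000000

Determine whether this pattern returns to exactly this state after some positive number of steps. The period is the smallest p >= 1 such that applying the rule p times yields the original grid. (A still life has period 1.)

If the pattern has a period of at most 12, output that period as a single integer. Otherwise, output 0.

Answer: 1

Derivation:
Simulating and comparing each generation to the original:
Gen 0 (original, given above): 5 live cells
Gen 1: 5 live cells, MATCHES original -> period = 1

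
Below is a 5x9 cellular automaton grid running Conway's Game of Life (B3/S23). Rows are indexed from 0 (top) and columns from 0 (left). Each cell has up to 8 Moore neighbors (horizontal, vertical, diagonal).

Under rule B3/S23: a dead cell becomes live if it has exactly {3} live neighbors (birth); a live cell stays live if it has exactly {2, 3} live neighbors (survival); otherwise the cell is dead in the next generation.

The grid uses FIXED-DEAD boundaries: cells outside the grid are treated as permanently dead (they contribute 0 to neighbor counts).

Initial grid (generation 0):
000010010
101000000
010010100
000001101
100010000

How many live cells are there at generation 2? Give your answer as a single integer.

Answer: 8

Derivation:
Simulating step by step:
Generation 0 (given above): 12 live cells
Generation 1: 10 live cells
000000000
010101000
010000110
000010110
000001000
Generation 2: 8 live cells
000000000
001000100
001010010
000000010
000001100
Population at generation 2: 8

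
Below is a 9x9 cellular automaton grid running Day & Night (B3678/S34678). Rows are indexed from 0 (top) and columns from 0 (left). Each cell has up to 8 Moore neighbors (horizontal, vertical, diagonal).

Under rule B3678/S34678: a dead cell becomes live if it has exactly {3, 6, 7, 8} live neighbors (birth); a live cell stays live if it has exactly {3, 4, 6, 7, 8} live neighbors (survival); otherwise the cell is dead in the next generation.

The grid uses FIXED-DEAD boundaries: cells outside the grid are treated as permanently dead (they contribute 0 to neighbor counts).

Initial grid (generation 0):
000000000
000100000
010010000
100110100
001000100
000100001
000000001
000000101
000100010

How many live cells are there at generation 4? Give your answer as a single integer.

Answer: 2

Derivation:
Simulating step by step:
Generation 0 (given above): 16 live cells
Generation 1: 10 live cells
000000000
000000000
001011000
011100000
000011010
000000010
000000000
000000000
000000000
Generation 2: 9 live cells
000000000
000000000
011000000
001100100
001100100
000000100
000000000
000000000
000000000
Generation 3: 7 live cells
000000000
000000000
001100000
000100000
001101010
000000000
000000000
000000000
000000000
Generation 4: 2 live cells
000000000
000000000
000000000
000100000
000010000
000000000
000000000
000000000
000000000
Population at generation 4: 2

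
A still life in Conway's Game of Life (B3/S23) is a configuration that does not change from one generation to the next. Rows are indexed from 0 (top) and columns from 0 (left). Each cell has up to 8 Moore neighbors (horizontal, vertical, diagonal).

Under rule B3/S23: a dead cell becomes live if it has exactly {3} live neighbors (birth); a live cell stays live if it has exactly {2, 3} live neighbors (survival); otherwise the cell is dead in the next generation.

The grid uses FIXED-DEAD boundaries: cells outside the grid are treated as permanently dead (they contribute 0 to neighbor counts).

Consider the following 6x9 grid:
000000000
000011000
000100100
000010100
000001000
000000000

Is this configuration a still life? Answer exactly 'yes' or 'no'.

Compute generation 1 and compare to generation 0 (given above):
Generation 1:
000000000
000011000
000100100
000010100
000001000
000000000
The grids are IDENTICAL -> still life.

Answer: yes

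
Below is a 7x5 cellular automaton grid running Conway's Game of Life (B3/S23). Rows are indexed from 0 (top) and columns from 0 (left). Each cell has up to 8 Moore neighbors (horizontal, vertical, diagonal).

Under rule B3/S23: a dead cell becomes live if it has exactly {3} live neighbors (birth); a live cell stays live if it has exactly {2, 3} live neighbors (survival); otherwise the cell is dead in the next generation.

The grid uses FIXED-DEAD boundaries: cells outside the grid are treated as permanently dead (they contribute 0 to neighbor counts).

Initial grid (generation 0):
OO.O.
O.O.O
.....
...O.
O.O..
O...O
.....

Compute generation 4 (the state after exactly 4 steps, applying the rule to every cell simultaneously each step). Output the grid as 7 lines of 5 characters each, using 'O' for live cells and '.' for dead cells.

Simulating step by step:
Generation 0 (given above): 11 live cells
Generation 1: 11 live cells
OOOO.
O.OO.
...O.
.....
.O.O.
.O...
.....
Generation 2: 9 live cells
O..O.
O...O
..OO.
..O..
..O..
..O..
.....
Generation 3: 11 live cells
.....
.OO.O
.OOO.
.OO..
.OOO.
.....
.....
Generation 4: 6 live cells
(generation 4 grid is the final answer)

Answer: .....
.O...
O....
O....
.O.O.
..O..
.....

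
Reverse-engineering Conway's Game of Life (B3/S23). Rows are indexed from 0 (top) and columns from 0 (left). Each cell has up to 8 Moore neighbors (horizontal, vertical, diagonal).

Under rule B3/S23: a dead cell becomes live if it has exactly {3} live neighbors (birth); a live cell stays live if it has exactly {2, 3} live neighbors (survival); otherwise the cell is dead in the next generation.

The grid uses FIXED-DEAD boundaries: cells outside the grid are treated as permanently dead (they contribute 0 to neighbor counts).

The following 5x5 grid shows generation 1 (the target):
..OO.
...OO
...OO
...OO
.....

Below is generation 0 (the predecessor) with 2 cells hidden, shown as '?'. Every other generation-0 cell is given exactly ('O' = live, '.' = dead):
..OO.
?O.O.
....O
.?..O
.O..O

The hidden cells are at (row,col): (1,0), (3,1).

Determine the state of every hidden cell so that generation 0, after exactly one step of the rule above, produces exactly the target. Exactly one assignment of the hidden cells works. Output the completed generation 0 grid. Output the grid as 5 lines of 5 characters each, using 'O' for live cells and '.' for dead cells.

Hidden generation-0 cells (in order): (1,0), (3,1).
A hidden cell only influences target cells in its own 3x3 neighborhood. Try each of the 2^2 = 4 assignments, step the completed generation 0 forward once under B3/S23, and compare with the target:
  (1,0)=. (3,1)=. -> step reproduces the target at every cell -> ACCEPT
  (1,0)=. (3,1)=O -> step gives (2,2)='O' but target has '.' -> reject
  (1,0)=O (3,1)=. -> step gives (0,1)='O' but target has '.' -> reject
  (1,0)=O (3,1)=O -> step gives (0,1)='O' but target has '.' -> reject
Unique solution: (1,0)=dead, (3,1)=dead.
Check: live-neighbor counts of every cell in the completed generation 0:
12322
11433
11232
11132
10121
Applying B3/S23 to generation 0 with these counts gives:
..OO.
...OO
...OO
...OO
.....
which matches the target exactly.

Answer: ..OO.
.O.O.
....O
....O
.O..O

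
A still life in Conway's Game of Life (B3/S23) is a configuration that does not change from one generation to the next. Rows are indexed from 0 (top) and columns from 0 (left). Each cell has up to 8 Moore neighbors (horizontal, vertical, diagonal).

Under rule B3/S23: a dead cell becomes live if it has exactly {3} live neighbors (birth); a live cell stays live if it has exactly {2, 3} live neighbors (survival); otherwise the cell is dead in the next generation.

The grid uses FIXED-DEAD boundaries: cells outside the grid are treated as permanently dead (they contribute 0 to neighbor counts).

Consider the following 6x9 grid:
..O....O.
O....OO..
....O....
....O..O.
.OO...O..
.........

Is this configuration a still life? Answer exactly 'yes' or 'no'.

Compute generation 1 and compare to generation 0 (given above):
Generation 1:
......O..
.....OO..
....O.O..
...O.O...
.........
.........
Cell (0,2) differs: gen0=1 vs gen1=0 -> NOT a still life.

Answer: no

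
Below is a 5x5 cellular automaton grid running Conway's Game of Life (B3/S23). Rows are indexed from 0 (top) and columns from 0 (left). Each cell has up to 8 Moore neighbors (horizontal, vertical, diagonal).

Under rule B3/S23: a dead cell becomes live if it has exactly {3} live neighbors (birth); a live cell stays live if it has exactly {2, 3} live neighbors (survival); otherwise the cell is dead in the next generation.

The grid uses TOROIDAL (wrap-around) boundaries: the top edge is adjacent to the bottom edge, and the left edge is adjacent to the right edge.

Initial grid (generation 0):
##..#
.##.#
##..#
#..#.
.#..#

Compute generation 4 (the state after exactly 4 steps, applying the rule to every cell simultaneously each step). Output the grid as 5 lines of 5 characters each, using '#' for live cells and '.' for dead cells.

Simulating step by step:
Generation 0 (given above): 13 live cells
Generation 1: 7 live cells
....#
..#..
.....
..##.
.###.
Generation 2: 7 live cells
.#...
.....
..##.
.#.#.
.#..#
Generation 3: 9 live cells
#....
..#..
..##.
##.##
.#...
Generation 4: 11 live cells
(generation 4 grid is the final answer)

Answer: .#...
.###.
#....
##.##
.##..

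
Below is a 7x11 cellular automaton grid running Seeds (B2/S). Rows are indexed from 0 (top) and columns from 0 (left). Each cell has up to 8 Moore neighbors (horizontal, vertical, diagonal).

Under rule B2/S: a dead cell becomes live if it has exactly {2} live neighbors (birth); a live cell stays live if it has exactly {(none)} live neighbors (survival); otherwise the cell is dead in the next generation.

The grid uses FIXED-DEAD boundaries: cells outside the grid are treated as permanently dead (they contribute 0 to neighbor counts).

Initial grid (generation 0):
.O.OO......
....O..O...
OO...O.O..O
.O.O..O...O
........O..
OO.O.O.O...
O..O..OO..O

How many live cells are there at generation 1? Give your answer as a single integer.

Answer: 15

Derivation:
Simulating step by step:
Generation 0 (given above): 25 live cells
Generation 1: 15 live cells
..O..O.....
........O..
...O....OO.
....OO..O..
...O.O...O.
.........O.
.....O..O..
Population at generation 1: 15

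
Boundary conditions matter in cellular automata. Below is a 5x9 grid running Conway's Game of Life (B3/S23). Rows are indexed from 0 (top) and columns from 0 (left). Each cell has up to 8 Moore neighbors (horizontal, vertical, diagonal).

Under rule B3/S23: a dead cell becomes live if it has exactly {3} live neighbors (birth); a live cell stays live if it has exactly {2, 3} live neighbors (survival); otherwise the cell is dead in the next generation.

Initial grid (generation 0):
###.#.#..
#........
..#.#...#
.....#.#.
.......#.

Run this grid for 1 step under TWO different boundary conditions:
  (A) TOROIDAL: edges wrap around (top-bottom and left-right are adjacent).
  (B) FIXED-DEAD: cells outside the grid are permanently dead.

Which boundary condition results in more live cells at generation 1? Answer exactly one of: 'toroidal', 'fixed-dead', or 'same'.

Answer: toroidal

Derivation:
Under TOROIDAL boundary, generation 1:
##......#
#.#..#..#
........#
......###
.#...#.##
Population = 15

Under FIXED-DEAD boundary, generation 1:
##.......
#.#..#...
.........
......###
......#..
Population = 9

Comparison: toroidal=15, fixed-dead=9 -> toroidal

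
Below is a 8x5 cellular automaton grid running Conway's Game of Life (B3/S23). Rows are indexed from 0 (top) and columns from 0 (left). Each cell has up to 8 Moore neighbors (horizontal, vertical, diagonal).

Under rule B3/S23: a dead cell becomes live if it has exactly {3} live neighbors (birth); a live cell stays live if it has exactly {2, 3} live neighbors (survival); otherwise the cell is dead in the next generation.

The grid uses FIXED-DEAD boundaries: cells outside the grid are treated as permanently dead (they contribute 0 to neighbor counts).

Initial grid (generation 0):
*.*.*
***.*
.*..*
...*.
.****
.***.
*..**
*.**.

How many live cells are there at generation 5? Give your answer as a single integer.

Answer: 2

Derivation:
Simulating step by step:
Generation 0 (given above): 23 live cells
Generation 1: 18 live cells
*.*..
*.*.*
**..*
.*...
.*..*
*....
*...*
.****
Generation 2: 19 live cells
...*.
*.*..
*.**.
.**..
**...
**...
*.*.*
.****
Generation 3: 10 live cells
.....
..*..
*..*.
...*.
.....
..*..
*...*
.**.*
Generation 4: 5 live cells
.....
.....
..**.
.....
.....
.....
..*..
.*.*.
Generation 5: 2 live cells
.....
.....
.....
.....
.....
.....
..*..
..*..
Population at generation 5: 2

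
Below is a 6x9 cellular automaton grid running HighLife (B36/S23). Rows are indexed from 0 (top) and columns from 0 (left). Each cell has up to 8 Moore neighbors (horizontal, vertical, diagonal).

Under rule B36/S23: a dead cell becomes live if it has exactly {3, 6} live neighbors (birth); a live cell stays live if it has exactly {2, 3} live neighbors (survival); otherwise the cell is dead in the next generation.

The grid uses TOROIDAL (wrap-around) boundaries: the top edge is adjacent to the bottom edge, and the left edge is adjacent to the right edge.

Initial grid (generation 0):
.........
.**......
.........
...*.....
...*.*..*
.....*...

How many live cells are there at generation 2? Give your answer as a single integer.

Answer: 0

Derivation:
Simulating step by step:
Generation 0 (given above): 7 live cells
Generation 1: 3 live cells
.........
.........
..*......
....*....
.........
....*....
Generation 2: 0 live cells
.........
.........
.........
.........
.........
.........
Population at generation 2: 0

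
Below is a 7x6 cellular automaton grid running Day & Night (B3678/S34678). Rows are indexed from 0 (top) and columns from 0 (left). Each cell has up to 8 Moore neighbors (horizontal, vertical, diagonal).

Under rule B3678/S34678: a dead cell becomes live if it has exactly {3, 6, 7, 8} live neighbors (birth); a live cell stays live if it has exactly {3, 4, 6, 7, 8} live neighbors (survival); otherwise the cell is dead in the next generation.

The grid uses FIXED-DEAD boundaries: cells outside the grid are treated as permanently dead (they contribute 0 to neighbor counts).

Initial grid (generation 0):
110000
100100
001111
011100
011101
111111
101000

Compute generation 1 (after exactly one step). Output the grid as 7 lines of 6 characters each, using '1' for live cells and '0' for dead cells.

Answer: 000000
000100
000010
011111
011110
111010
001010

Derivation:
Simulating step by step:
Generation 0 (given above): 23 live cells
Generation 1: 17 live cells
(generation 1 grid is the final answer)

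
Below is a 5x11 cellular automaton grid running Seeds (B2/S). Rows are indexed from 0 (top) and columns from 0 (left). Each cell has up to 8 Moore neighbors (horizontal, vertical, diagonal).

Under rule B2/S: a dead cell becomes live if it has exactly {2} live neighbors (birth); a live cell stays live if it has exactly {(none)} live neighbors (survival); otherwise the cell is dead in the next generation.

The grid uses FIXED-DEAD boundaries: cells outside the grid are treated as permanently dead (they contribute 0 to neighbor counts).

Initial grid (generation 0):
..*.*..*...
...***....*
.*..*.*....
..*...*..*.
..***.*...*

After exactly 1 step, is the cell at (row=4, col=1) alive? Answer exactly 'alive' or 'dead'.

Answer: alive

Derivation:
Simulating step by step:
Generation 0 (given above): 18 live cells
Generation 1: 10 live cells
......*....
.*.....*...
.......*.**
..........*
.*.....*.*.

Cell (4,1) at generation 1: 1 -> alive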